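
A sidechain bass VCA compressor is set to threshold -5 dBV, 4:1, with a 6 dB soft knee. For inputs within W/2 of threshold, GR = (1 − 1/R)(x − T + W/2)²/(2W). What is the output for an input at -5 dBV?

x − T + W/2 = -5 − (-5) + 3 = 3.
GR = (1 − 1/4) × 3² / 12 = 0.75 × 9 / 12 = 0.5625 dB.
Output = -5 − 0.5625 = -5.5625 dBV.

-5.5625 dBV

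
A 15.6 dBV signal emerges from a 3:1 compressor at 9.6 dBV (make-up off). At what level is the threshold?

Gain reduction = 15.6 − 9.6 = 6 dB; output overshoot = GR / (R − 1) = 6 / 2 = 3 dB.
Threshold = output − output overshoot = 9.6 − 3 = 6.6 dBV.

6.6 dBV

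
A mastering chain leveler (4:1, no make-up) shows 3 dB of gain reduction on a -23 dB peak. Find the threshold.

Let T be the threshold. Output overshoot = (input overshoot)/R, so -26 − T = (-23 − T)/4.
4·(-26 − T) = -23 − T → 3·T = -104 − (-23) = -81.
T = -81/3 = -27 dB.

-27 dB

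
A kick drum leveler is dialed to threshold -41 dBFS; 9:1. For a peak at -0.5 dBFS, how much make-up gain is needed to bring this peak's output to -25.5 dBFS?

Without make-up, output = threshold + overshoot/9 = -41 + 4.5 = -36.5 dBFS.
Gap to target: 11 dB.

11 dB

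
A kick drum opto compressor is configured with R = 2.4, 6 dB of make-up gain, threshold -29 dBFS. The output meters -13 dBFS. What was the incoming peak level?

-5 dBFS

Remove make-up: -13 − 6 = -19 dBFS.
Post-compression overshoot = -19 − (-29) = 10 dB.
Before 2.4:1 compression the overshoot was 10 × 2.4 = 24 dB, so input = -29 + 24 = -5 dBFS.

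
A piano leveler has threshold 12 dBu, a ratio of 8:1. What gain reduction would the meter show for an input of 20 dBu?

The signal is 8 dB above threshold.
At 8:1, output sits 8/8 = 1 dB above threshold.
Gain reduction = 8 − 1 = 7 dB.

7 dB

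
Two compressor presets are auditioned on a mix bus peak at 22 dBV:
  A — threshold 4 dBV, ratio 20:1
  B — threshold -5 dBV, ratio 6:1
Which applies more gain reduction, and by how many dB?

B, by 5.4 dB

A: 18 dB over, compressed to 0.9 dB over, so 17.1 dB of GR.
B: 27 dB over, compressed to 4.5 dB over, so 22.5 dB of GR.
B reduces 5.4 dB more.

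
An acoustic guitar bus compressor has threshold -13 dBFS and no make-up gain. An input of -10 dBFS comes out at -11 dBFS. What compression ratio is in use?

Input overshoot = -10 − (-13) = 3 dB; output overshoot = -11 − (-13) = 2 dB.
Ratio = 3 / 2 = 1.5.

1.5:1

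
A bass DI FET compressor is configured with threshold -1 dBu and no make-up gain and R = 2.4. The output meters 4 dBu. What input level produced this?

11 dBu

Post-compression overshoot = 4 − (-1) = 5 dB.
Input overshoot = R × output overshoot = 12 dB → input = -1 + 12 = 11 dBu.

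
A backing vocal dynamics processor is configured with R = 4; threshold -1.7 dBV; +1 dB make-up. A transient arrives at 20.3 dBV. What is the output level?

4.8 dBV

Overshoot: 20.3 − (-1.7) = 22 dB.
4:1 compression reduces that to 22/4 = 5.5 dB over.
That puts the output at 3.8 dBV; make-up adds 1 dB, giving 4.8 dBV.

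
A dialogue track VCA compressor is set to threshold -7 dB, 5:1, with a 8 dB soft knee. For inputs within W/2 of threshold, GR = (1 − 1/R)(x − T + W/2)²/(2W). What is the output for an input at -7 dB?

x − T + W/2 = -7 − (-7) + 4 = 4.
GR = (1 − 1/5) × 4² / 16 = 0.8 × 16 / 16 = 0.8 dB.
Output = -7 − 0.8 = -7.8 dB.

-7.8 dB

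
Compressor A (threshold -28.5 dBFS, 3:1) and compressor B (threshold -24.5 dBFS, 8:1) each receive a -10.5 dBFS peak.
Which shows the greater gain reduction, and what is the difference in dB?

A: GR = 18 − 18/3 = 12 dB.
B: GR = 14 − 14/8 = 12.25 dB.
B applies 0.25 dB more gain reduction.

B, by 0.25 dB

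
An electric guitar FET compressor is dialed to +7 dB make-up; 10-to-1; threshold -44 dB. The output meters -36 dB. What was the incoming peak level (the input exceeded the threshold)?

-34 dB

Stripping the +7 dB make-up gives -43 dB at the gain stage.
That's 1 dB above the -44 dB threshold.
Before 10:1 compression the overshoot was 1 × 10 = 10 dB, so input = -44 + 10 = -34 dB.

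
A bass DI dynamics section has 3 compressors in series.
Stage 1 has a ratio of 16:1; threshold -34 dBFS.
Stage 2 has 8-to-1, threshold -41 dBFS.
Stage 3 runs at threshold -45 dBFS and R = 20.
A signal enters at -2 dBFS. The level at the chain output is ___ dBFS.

-44.74375 dBFS

Stage 1: 32 dB above -34 dBFS, reduced 16:1 to 2 dB above → -32 dBFS.
Stage 2: -32 dBFS is 9 dB over -41 dBFS; at 8:1 that becomes 1.125 dB over, giving -39.875 dBFS.
Stage 3: 5.125 dB above -45 dBFS, reduced 20:1 to 0.25625 dB above → -44.74375 dBFS.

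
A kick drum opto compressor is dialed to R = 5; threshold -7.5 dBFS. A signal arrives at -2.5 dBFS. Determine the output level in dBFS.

-6.5 dBFS

Overshoot: -2.5 − (-7.5) = 5 dB.
5:1 compression reduces that to 5/5 = 1 dB over.
Output = -7.5 + 1 = -6.5 dBFS.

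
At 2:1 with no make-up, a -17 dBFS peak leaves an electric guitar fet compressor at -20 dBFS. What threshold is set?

-23 dBFS

Let T be the threshold. Output overshoot = (input overshoot)/R, so -20 − T = (-17 − T)/2.
2·(-20 − T) = -17 − T → 1·T = -40 − (-17) = -23.
T = -23/1 = -23 dBFS.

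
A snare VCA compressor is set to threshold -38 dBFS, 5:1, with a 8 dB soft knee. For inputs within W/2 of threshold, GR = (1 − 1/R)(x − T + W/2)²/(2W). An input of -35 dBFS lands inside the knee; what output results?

-37.45 dBFS

x − T + W/2 = -35 − (-38) + 4 = 7.
GR = (1 − 1/5) × 7² / 16 = 0.8 × 49 / 16 = 2.45 dB.
Output = -35 − 2.45 = -37.45 dBFS.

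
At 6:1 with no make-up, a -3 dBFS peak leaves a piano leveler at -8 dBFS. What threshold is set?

Gain reduction = -3 − (-8) = 5 dB; output overshoot = GR / (R − 1) = 5 / 5 = 1 dB.
Threshold = output − output overshoot = -8 − 1 = -9 dBFS.

-9 dBFS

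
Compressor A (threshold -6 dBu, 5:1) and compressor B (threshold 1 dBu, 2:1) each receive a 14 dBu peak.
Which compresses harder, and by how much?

A: 20 dB over, compressed to 4 dB over, so 16 dB of GR.
B: 13 dB over, compressed to 6.5 dB over, so 6.5 dB of GR.
Difference: 9.5 dB in favour of A.

A, by 9.5 dB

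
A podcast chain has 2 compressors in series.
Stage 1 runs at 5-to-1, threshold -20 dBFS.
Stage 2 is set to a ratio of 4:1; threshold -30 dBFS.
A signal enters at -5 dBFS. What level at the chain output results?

Stage 1: overshoot 15 dB → 15/5 = 3 dB → -17 dBFS.
Stage 2: -17 dBFS is 13 dB over -30 dBFS; at 4:1 that becomes 3.25 dB over, giving -26.75 dBFS.

-26.75 dBFS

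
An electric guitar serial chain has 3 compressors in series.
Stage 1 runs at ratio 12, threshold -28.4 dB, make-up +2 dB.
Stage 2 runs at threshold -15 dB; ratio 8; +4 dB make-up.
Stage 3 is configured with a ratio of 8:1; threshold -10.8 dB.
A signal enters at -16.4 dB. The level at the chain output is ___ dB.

Stage 1: 12 dB above -28.4 dB, reduced 12:1 to 1 dB above → -27.4 dB; +2 dB make-up → -25.4 dB.
Stage 2: -25.4 dB is at or below the -15 dB threshold — no compression; make-up brings it to -21.4 dB.
Stage 3: -21.4 dB ≤ -10.8 dB, so stage 3 doesn't engage; output -21.4 dB.

-21.4 dB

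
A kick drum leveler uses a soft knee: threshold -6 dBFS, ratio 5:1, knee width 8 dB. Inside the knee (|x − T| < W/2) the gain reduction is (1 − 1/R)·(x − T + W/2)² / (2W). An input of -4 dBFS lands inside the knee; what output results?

-5.8 dBFS

x − T + W/2 = -4 − (-6) + 4 = 6.
GR = (1 − 1/5) × 6² / 16 = 0.8 × 36 / 16 = 1.8 dB.
Output = -4 − 1.8 = -5.8 dBFS.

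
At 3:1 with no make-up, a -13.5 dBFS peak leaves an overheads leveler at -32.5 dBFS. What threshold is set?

-42 dBFS

Let T be the threshold. Output overshoot = (input overshoot)/R, so -32.5 − T = (-13.5 − T)/3.
3·(-32.5 − T) = -13.5 − T → 2·T = -97.5 − (-13.5) = -84.
T = -84/2 = -42 dBFS.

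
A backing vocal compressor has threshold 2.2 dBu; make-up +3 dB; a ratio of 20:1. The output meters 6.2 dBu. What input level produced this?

Before make-up, the level was 6.2 − 3 = 3.2 dBu.
The compressed level sits 3.2 − 2.2 = 1 dB over threshold.
Undo the ratio: input overshoot = 1 × 20 = 20 dB, giving input = 22.2 dBu.

22.2 dBu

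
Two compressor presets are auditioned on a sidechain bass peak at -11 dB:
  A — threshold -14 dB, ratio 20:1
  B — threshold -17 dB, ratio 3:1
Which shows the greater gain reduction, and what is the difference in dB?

B, by 1.15 dB

A: overshoot 3 dB → output overshoot 0.15 dB → GR 2.85 dB.
B: overshoot 6 dB → output overshoot 2 dB → GR 4 dB.
B applies 1.15 dB more gain reduction.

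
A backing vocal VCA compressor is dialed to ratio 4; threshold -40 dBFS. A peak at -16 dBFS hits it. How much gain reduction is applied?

18 dB

Overshoot = -16 − (-40) = 24 dB.
A 4:1 ratio leaves 6 dB of that excess.
GR = overshoot in − overshoot out = 24 − 6 = 18 dB.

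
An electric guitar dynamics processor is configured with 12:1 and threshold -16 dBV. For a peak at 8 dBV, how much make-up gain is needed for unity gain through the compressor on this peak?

22 dB

Overshoot 24 dB → 24/12 = 2 dB after compression, so the compressed level is -16 + 2 = -14 dBV.
Make-up = target − compressed = 8 − (-14) = 22 dB.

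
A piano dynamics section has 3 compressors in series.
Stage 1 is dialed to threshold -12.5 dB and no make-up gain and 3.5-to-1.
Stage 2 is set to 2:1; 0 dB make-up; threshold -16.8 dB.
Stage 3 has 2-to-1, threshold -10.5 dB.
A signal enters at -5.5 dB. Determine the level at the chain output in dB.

-13.65 dB

Stage 1: 7 dB above -12.5 dB, reduced 3.5:1 to 2 dB above → -10.5 dB.
Stage 2: 6.3 dB above -16.8 dB, reduced 2:1 to 3.15 dB above → -13.65 dB.
Stage 3: -13.65 dB is at or below the -10.5 dB threshold — no compression; output -13.65 dB.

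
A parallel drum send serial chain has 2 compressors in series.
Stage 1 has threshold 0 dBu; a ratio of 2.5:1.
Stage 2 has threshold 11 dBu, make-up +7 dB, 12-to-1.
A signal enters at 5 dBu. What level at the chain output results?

9 dBu

Stage 1: overshoot 5 dB → 5/2.5 = 2 dB → 2 dBu.
Stage 2: 2 dBu ≤ 11 dBu, so stage 2 doesn't engage; make-up brings it to 9 dBu.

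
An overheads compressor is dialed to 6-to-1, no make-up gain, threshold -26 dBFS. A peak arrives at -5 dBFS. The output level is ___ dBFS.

-22.5 dBFS

-5 dBFS sits 21 dB over threshold.
The 21 dB excess becomes 3.5 dB after 6:1 reduction.
That puts the output at -22.5 dBFS.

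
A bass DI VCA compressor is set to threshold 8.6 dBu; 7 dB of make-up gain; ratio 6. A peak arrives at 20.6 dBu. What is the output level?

The input is 12 dB above the 8.6 dBu threshold.
The 12 dB excess becomes 2 dB after 6:1 reduction.
So the level is 8.6 + 2 = 10.6 dBu; make-up adds 7 dB, giving 17.6 dBu.

17.6 dBu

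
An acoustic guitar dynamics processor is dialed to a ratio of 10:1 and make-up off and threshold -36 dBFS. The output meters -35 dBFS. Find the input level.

That's 1 dB above the -36 dBFS threshold.
Before 10:1 compression the overshoot was 1 × 10 = 10 dB, so input = -36 + 10 = -26 dBFS.

-26 dBFS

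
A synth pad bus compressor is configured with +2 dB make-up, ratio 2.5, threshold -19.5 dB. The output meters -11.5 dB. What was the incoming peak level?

-4.5 dB

Before make-up, the level was -11.5 − 2 = -13.5 dB.
Post-compression overshoot = -13.5 − (-19.5) = 6 dB.
Undo the ratio: input overshoot = 6 × 2.5 = 15 dB, giving input = -4.5 dB.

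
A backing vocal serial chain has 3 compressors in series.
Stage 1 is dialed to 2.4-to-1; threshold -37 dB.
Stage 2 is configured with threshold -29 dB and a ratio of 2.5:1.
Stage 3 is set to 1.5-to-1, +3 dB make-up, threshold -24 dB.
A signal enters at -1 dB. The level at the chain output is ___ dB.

Stage 1: overshoot 36 dB → 36/2.4 = 15 dB → -22 dB.
Stage 2: -22 dB is 7 dB over -29 dB; at 2.5:1 that becomes 2.8 dB over, giving -26.2 dB.
Stage 3: -26.2 dB is at or below the -24 dB threshold — no compression; make-up brings it to -23.2 dB.

-23.2 dB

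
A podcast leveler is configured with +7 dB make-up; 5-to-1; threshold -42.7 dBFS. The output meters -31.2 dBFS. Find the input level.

-20.2 dBFS

Before make-up, the level was -31.2 − 7 = -38.2 dBFS.
Post-compression overshoot = -38.2 − (-42.7) = 4.5 dB.
Input overshoot = R × output overshoot = 22.5 dB → input = -42.7 + 22.5 = -20.2 dBFS.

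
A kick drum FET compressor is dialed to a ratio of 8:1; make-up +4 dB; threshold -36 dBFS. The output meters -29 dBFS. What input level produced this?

Stripping the +4 dB make-up gives -33 dBFS at the gain stage.
The compressed level sits -33 − (-36) = 3 dB over threshold.
Input overshoot = R × output overshoot = 24 dB → input = -36 + 24 = -12 dBFS.

-12 dBFS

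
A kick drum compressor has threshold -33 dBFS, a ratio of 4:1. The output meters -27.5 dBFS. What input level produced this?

-11 dBFS

The compressed level sits -27.5 − (-33) = 5.5 dB over threshold.
Undo the ratio: input overshoot = 5.5 × 4 = 22 dB, giving input = -11 dBFS.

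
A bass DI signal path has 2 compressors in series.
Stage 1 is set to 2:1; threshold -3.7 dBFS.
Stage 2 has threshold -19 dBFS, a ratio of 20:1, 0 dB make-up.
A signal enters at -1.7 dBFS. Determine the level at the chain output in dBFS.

-18.185 dBFS

Stage 1: -1.7 dBFS is 2 dB over -3.7 dBFS; at 2:1 that becomes 1 dB over, giving -2.7 dBFS.
Stage 2: -2.7 dBFS is 16.3 dB over -19 dBFS; at 20:1 that becomes 0.815 dB over, giving -18.185 dBFS.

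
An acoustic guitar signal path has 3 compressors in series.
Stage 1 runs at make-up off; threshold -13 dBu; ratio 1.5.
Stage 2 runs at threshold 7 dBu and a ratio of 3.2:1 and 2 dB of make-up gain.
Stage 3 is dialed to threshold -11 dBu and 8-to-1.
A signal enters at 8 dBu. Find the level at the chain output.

-9.25 dBu

Stage 1: overshoot 21 dB → 21/1.5 = 14 dB → 1 dBu.
Stage 2: 1 dBu is at or below the 7 dBu threshold — no compression; make-up brings it to 3 dBu.
Stage 3: 14 dB above -11 dBu, reduced 8:1 to 1.75 dB above → -9.25 dBu.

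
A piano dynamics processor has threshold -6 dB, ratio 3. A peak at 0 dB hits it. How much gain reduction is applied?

0 dB exceeds the threshold by 6 dB.
At 3:1, output sits 6/3 = 2 dB above threshold.
GR = overshoot in − overshoot out = 6 − 2 = 4 dB.

4 dB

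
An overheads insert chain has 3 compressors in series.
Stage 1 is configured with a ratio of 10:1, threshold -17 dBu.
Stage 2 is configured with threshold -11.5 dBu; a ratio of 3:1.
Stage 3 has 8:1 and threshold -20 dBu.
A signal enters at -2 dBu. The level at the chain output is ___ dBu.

Stage 1: -2 dBu is 15 dB over -17 dBu; at 10:1 that becomes 1.5 dB over, giving -15.5 dBu.
Stage 2: -15.5 dBu ≤ -11.5 dBu, so stage 2 doesn't engage; output -15.5 dBu.
Stage 3: 4.5 dB above -20 dBu, reduced 8:1 to 0.5625 dB above → -19.4375 dBu.

-19.4375 dBu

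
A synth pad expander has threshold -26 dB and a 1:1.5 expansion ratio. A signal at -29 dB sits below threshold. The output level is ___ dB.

Undershoot = (-26) − (-29) = 3 dB.
At 1:1.5, that expands to 4.5 dB under threshold.
Output = -26 − 4.5 = -30.5 dB.

-30.5 dB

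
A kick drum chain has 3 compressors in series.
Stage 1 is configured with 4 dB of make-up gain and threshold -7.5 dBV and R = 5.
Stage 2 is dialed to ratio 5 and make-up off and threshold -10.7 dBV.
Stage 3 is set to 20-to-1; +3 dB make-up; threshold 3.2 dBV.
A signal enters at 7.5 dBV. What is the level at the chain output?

-5.66 dBV

Stage 1: 15 dB above -7.5 dBV, reduced 5:1 to 3 dB above → -4.5 dBV; +4 dB make-up → -0.5 dBV.
Stage 2: 10.2 dB above -10.7 dBV, reduced 5:1 to 2.04 dB above → -8.66 dBV.
Stage 3: -8.66 dBV ≤ 3.2 dBV, so stage 3 doesn't engage; make-up brings it to -5.66 dBV.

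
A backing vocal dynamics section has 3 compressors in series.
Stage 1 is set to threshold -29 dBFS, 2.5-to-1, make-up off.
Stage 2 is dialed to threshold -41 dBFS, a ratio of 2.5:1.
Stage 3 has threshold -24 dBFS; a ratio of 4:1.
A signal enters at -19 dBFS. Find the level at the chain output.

Stage 1: overshoot 10 dB → 10/2.5 = 4 dB → -25 dBFS.
Stage 2: 16 dB above -41 dBFS, reduced 2.5:1 to 6.4 dB above → -34.6 dBFS.
Stage 3: below threshold (-34.6 ≤ -24); passes unchanged; output -34.6 dBFS.

-34.6 dBFS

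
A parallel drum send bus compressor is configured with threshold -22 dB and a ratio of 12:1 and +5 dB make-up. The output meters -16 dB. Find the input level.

Stripping the +5 dB make-up gives -21 dB at the gain stage.
That's 1 dB above the -22 dB threshold.
Before 12:1 compression the overshoot was 1 × 12 = 12 dB, so input = -22 + 12 = -10 dB.

-10 dB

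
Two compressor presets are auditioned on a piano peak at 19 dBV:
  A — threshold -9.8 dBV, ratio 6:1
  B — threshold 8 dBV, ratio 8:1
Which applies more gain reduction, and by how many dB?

A, by 14.375 dB

A: GR = 28.8 − 28.8/6 = 24 dB.
B: GR = 11 − 11/8 = 9.625 dB.
A reduces 14.375 dB more.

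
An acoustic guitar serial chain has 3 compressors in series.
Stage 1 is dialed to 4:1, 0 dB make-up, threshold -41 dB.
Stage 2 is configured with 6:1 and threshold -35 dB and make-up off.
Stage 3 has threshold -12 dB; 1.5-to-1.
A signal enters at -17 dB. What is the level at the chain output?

-35 dB

Stage 1: 24 dB above -41 dB, reduced 4:1 to 6 dB above → -35 dB.
Stage 2: -35 dB is at or below the -35 dB threshold — no compression; output -35 dB.
Stage 3: below threshold (-35 ≤ -12); passes unchanged; output -35 dB.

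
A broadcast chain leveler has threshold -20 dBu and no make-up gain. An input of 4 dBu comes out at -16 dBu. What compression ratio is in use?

Input overshoot = 4 − (-20) = 24 dB; output overshoot = -16 − (-20) = 4 dB.
Ratio = 24 / 4 = 6.

6:1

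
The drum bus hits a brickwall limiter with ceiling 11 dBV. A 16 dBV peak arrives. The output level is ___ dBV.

11 dBV

The limiter clamps the peak to its 11 dBV ceiling.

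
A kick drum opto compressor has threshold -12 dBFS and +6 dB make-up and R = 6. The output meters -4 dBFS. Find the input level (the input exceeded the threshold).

0 dBFS

Before make-up, the level was -4 − 6 = -10 dBFS.
That's 2 dB above the -12 dBFS threshold.
Before 6:1 compression the overshoot was 2 × 6 = 12 dB, so input = -12 + 12 = 0 dBFS.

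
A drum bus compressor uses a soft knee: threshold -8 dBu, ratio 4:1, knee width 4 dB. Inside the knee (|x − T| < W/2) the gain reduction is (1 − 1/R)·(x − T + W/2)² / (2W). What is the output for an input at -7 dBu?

-7.84375 dBu

x − T + W/2 = -7 − (-8) + 2 = 3.
GR = (1 − 1/4) × 3² / 8 = 0.75 × 9 / 8 = 0.84375 dB.
Output = -7 − 0.84375 = -7.84375 dBu.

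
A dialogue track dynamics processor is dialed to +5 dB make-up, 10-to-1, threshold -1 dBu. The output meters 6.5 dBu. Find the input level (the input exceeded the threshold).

Stripping the +5 dB make-up gives 1.5 dBu at the gain stage.
That's 2.5 dB above the -1 dBu threshold.
Before 10:1 compression the overshoot was 2.5 × 10 = 25 dB, so input = -1 + 25 = 24 dBu.

24 dBu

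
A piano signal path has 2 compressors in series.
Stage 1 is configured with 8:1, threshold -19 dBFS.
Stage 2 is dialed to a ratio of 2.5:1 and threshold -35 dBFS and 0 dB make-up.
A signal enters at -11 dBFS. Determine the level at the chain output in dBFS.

Stage 1: -11 dBFS is 8 dB over -19 dBFS; at 8:1 that becomes 1 dB over, giving -18 dBFS.
Stage 2: 17 dB above -35 dBFS, reduced 2.5:1 to 6.8 dB above → -28.2 dBFS.

-28.2 dBFS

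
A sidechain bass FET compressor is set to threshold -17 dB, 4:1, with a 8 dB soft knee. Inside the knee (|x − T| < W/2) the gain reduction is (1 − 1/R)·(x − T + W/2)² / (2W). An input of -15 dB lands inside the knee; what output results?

-16.6875 dB

x − T + W/2 = -15 − (-17) + 4 = 6.
GR = (1 − 1/4) × 6² / 16 = 0.75 × 36 / 16 = 1.6875 dB.
Output = -15 − 1.6875 = -16.6875 dB.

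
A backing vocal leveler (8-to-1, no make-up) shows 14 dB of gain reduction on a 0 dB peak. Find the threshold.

Input is 16 dB above T (since output overshoot × R = input overshoot: (-14 − T)·8 = 0 − T gives T = -16 dB).
Check: -16 + (0 − (-16))/8 = -16 + 2 = -14 dB. ✓

-16 dB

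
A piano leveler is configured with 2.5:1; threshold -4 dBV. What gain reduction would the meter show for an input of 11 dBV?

The signal is 15 dB above threshold.
After 2.5:1 compression the overshoot becomes 15/2.5 = 6 dB.
Gain reduction = 15 − 6 = 9 dB.

9 dB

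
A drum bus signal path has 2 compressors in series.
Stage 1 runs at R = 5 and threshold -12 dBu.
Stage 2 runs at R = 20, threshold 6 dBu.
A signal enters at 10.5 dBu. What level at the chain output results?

-7.5 dBu

Stage 1: overshoot 22.5 dB → 22.5/5 = 4.5 dB → -7.5 dBu.
Stage 2: below threshold (-7.5 ≤ 6); passes unchanged; output -7.5 dBu.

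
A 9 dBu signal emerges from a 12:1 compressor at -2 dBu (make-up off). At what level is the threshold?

Gain reduction = 9 − (-2) = 11 dB; output overshoot = GR / (R − 1) = 11 / 11 = 1 dB.
Threshold = output − output overshoot = -2 − 1 = -3 dBu.

-3 dBu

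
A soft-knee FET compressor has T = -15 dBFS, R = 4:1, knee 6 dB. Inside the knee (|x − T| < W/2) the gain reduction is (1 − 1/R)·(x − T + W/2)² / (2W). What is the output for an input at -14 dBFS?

-15 dBFS

x − T + W/2 = -14 − (-15) + 3 = 4.
GR = (1 − 1/4) × 4² / 12 = 0.75 × 16 / 12 = 1 dB.
Output = -14 − 1 = -15 dBFS.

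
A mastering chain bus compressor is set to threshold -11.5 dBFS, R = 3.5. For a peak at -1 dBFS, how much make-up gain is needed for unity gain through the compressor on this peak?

The peak compresses to -11.5 + 10.5/3.5 = -8.5 dBFS.
To reach -1 dBFS requires -1 − (-8.5) = 7.5 dB of make-up.

7.5 dB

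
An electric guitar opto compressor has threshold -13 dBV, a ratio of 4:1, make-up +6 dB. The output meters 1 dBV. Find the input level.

Before make-up, the level was 1 − 6 = -5 dBV.
Post-compression overshoot = -5 − (-13) = 8 dB.
Input overshoot = R × output overshoot = 32 dB → input = -13 + 32 = 19 dBV.

19 dBV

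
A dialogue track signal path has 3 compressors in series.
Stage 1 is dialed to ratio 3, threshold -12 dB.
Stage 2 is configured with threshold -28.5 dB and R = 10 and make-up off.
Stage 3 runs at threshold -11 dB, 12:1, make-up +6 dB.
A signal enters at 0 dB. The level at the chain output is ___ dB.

Stage 1: 0 dB is 12 dB over -12 dB; at 3:1 that becomes 4 dB over, giving -8 dB.
Stage 2: -8 dB is 20.5 dB over -28.5 dB; at 10:1 that becomes 2.05 dB over, giving -26.45 dB.
Stage 3: -26.45 dB is at or below the -11 dB threshold — no compression; make-up brings it to -20.45 dB.

-20.45 dB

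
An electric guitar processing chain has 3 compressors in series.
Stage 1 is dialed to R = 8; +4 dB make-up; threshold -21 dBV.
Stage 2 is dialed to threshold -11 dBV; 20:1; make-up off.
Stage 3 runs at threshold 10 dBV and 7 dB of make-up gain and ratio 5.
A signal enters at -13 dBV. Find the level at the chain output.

Stage 1: 8 dB above -21 dBV, reduced 8:1 to 1 dB above → -20 dBV; +4 dB make-up → -16 dBV.
Stage 2: -16 dBV ≤ -11 dBV, so stage 2 doesn't engage; output -16 dBV.
Stage 3: below threshold (-16 ≤ 10); passes unchanged; make-up brings it to -9 dBV.

-9 dBV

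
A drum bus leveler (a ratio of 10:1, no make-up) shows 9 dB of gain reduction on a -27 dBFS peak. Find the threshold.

Gain reduction = -27 − (-36) = 9 dB; output overshoot = GR / (R − 1) = 9 / 9 = 1 dB.
Threshold = output − output overshoot = -36 − 1 = -37 dBFS.

-37 dBFS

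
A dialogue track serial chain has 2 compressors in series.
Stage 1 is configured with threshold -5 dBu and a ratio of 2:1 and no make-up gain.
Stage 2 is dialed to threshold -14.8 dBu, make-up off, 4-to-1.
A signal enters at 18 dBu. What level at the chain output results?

-9.475 dBu

Stage 1: 18 dBu is 23 dB over -5 dBu; at 2:1 that becomes 11.5 dB over, giving 6.5 dBu.
Stage 2: overshoot 21.3 dB → 21.3/4 = 5.325 dB → -9.475 dBu.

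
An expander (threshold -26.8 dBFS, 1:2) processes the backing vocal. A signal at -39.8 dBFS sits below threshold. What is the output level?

Undershoot = (-26.8) − (-39.8) = 13 dB.
At 1:2, that expands to 26 dB under threshold.
Output = -26.8 − 26 = -52.8 dBFS.

-52.8 dBFS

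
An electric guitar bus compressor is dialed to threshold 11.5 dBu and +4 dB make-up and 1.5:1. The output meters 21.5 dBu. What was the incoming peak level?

Stripping the +4 dB make-up gives 17.5 dBu at the gain stage.
Post-compression overshoot = 17.5 − 11.5 = 6 dB.
Input overshoot = R × output overshoot = 9 dB → input = 11.5 + 9 = 20.5 dBu.

20.5 dBu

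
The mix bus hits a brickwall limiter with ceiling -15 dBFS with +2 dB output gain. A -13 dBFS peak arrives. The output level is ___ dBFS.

A brickwall limiter is an ∞:1 compressor: any input above the ceiling is clamped to -15 dBFS.
Output gain then adds 2 dB: -15 + 2 = -13 dBFS.

-13 dBFS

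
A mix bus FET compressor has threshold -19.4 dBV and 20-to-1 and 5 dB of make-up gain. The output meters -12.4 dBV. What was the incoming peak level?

Remove make-up: -12.4 − 5 = -17.4 dBV.
Post-compression overshoot = -17.4 − (-19.4) = 2 dB.
Before 20:1 compression the overshoot was 2 × 20 = 40 dB, so input = -19.4 + 40 = 20.6 dBV.

20.6 dBV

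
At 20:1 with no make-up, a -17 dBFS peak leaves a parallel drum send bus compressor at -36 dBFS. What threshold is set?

Gain reduction = -17 − (-36) = 19 dB; output overshoot = GR / (R − 1) = 19 / 19 = 1 dB.
Threshold = output − output overshoot = -36 − 1 = -37 dBFS.

-37 dBFS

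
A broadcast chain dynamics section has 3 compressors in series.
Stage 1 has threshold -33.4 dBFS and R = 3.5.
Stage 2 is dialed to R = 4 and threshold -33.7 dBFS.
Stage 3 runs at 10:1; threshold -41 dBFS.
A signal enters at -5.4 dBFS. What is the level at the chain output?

Stage 1: -5.4 dBFS is 28 dB over -33.4 dBFS; at 3.5:1 that becomes 8 dB over, giving -25.4 dBFS.
Stage 2: overshoot 8.3 dB → 8.3/4 = 2.075 dB → -31.625 dBFS.
Stage 3: 9.375 dB above -41 dBFS, reduced 10:1 to 0.9375 dB above → -40.0625 dBFS.

-40.0625 dBFS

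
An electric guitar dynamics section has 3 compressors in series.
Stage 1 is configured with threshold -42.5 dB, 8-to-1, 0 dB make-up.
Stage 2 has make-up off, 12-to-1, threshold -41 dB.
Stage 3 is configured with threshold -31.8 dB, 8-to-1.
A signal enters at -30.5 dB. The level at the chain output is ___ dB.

Stage 1: 12 dB above -42.5 dB, reduced 8:1 to 1.5 dB above → -41 dB.
Stage 2: -41 dB is at or below the -41 dB threshold — no compression; output -41 dB.
Stage 3: below threshold (-41 ≤ -31.8); passes unchanged; output -41 dB.

-41 dB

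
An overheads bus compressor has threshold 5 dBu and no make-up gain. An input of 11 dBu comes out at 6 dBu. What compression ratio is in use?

6:1

Input overshoot = 11 − 5 = 6 dB; output overshoot = 6 − 5 = 1 dB.
Ratio = 6 / 1 = 6.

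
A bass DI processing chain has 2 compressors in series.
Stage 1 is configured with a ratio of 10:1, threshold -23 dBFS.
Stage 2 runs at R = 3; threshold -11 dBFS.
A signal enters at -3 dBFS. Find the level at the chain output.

Stage 1: overshoot 20 dB → 20/10 = 2 dB → -21 dBFS.
Stage 2: below threshold (-21 ≤ -11); passes unchanged; output -21 dBFS.

-21 dBFS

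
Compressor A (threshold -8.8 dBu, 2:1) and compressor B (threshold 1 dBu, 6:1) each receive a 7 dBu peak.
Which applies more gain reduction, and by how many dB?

A: 15.8 dB over, compressed to 7.9 dB over, so 7.9 dB of GR.
B: 6 dB over, compressed to 1 dB over, so 5 dB of GR.
A reduces 2.9 dB more.

A, by 2.9 dB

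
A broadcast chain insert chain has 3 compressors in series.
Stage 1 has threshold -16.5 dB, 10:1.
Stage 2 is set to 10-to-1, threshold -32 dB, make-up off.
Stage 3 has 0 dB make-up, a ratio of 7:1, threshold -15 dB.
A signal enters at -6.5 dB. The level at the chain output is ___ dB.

Stage 1: -6.5 dB is 10 dB over -16.5 dB; at 10:1 that becomes 1 dB over, giving -15.5 dB.
Stage 2: overshoot 16.5 dB → 16.5/10 = 1.65 dB → -30.35 dB.
Stage 3: below threshold (-30.35 ≤ -15); passes unchanged; output -30.35 dB.

-30.35 dB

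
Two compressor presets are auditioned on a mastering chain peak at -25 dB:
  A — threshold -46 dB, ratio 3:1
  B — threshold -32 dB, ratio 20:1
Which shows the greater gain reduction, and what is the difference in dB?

A: 21 dB over, compressed to 7 dB over, so 14 dB of GR.
B: 7 dB over, compressed to 0.35 dB over, so 6.65 dB of GR.
A reduces 7.35 dB more.

A, by 7.35 dB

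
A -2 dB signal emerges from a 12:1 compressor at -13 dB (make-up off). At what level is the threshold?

Gain reduction = -2 − (-13) = 11 dB; output overshoot = GR / (R − 1) = 11 / 11 = 1 dB.
Threshold = output − output overshoot = -13 − 1 = -14 dB.

-14 dB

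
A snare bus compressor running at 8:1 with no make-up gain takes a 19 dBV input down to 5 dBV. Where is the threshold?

3 dBV

Let T be the threshold. Output overshoot = (input overshoot)/R, so 5 − T = (19 − T)/8.
8·(5 − T) = 19 − T → 7·T = 40 − 19 = 21.
T = 21/7 = 3 dBV.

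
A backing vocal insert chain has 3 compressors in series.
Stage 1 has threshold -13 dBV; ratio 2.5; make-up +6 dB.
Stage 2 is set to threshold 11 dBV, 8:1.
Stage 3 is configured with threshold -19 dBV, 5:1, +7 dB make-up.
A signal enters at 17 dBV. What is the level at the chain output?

-7.2 dBV

Stage 1: overshoot 30 dB → 30/2.5 = 12 dB → -1 dBV; +6 dB make-up → 5 dBV.
Stage 2: 5 dBV is at or below the 11 dBV threshold — no compression; output 5 dBV.
Stage 3: 24 dB above -19 dBV, reduced 5:1 to 4.8 dB above → -14.2 dBV; +7 dB make-up → -7.2 dBV.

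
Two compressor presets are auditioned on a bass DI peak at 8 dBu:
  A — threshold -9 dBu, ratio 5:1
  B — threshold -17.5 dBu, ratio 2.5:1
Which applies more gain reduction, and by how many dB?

A: GR = 17 − 17/5 = 13.6 dB.
B: GR = 25.5 − 25.5/2.5 = 15.3 dB.
Difference: 1.7 dB in favour of B.

B, by 1.7 dB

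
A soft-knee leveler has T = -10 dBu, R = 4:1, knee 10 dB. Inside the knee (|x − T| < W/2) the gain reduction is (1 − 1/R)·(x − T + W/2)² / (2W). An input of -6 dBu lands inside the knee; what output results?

x − T + W/2 = -6 − (-10) + 5 = 9.
GR = (1 − 1/4) × 9² / 20 = 0.75 × 81 / 20 = 3.0375 dB.
Output = -6 − 3.0375 = -9.0375 dBu.

-9.0375 dBu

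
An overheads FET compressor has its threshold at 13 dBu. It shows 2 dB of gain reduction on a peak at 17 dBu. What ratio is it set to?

2:1

Input overshoot = 17 − 13 = 4 dB.
Output overshoot = 4 − 2 = 2 dB.
Ratio = input overshoot / output overshoot = 4 / 2 = 2.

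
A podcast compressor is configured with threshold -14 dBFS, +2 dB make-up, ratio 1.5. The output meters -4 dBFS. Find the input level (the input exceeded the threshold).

-2 dBFS

Before make-up, the level was -4 − 2 = -6 dBFS.
The compressed level sits -6 − (-14) = 8 dB over threshold.
Input overshoot = R × output overshoot = 12 dB → input = -14 + 12 = -2 dBFS.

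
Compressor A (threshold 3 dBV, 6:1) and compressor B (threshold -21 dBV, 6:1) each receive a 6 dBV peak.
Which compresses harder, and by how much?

B, by 20 dB

A: 3 dB over, compressed to 0.5 dB over, so 2.5 dB of GR.
B: 27 dB over, compressed to 4.5 dB over, so 22.5 dB of GR.
B reduces 20 dB more.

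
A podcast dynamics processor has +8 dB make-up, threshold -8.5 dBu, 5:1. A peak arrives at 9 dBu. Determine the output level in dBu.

3 dBu

Overshoot: 9 − (-8.5) = 17.5 dB.
The 17.5 dB excess becomes 3.5 dB after 5:1 reduction.
Output = -8.5 + 3.5 = -5 dBu; make-up adds 8 dB, giving 3 dBu.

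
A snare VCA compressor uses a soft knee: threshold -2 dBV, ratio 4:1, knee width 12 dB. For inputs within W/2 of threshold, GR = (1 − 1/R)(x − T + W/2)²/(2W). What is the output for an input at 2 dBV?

-1.125 dBV

x − T + W/2 = 2 − (-2) + 6 = 10.
GR = (1 − 1/4) × 10² / 24 = 0.75 × 100 / 24 = 3.125 dB.
Output = 2 − 3.125 = -1.125 dBV.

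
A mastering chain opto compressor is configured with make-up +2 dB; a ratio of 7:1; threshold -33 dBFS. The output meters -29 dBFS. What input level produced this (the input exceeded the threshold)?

Stripping the +2 dB make-up gives -31 dBFS at the gain stage.
That's 2 dB above the -33 dBFS threshold.
Before 7:1 compression the overshoot was 2 × 7 = 14 dB, so input = -33 + 14 = -19 dBFS.

-19 dBFS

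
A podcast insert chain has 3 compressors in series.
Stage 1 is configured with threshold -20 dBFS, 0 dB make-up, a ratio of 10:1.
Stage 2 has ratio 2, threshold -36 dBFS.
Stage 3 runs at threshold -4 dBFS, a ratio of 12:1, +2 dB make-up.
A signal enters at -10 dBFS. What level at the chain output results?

Stage 1: 10 dB above -20 dBFS, reduced 10:1 to 1 dB above → -19 dBFS.
Stage 2: 17 dB above -36 dBFS, reduced 2:1 to 8.5 dB above → -27.5 dBFS.
Stage 3: -27.5 dBFS ≤ -4 dBFS, so stage 3 doesn't engage; make-up brings it to -25.5 dBFS.

-25.5 dBFS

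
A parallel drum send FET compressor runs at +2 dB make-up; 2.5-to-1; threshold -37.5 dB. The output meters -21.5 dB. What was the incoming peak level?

-2.5 dB

Before make-up, the level was -21.5 − 2 = -23.5 dB.
The compressed level sits -23.5 − (-37.5) = 14 dB over threshold.
Input overshoot = R × output overshoot = 35 dB → input = -37.5 + 35 = -2.5 dB.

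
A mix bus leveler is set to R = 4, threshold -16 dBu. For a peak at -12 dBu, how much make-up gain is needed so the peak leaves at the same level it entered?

Without make-up, output = threshold + overshoot/4 = -16 + 1 = -15 dBu.
Gap to target: 3 dB.

3 dB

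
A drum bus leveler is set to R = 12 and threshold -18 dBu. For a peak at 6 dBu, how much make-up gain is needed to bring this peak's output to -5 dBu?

The peak compresses to -18 + 24/12 = -16 dBu.
To reach -5 dBu requires -5 − (-16) = 11 dB of make-up.

11 dB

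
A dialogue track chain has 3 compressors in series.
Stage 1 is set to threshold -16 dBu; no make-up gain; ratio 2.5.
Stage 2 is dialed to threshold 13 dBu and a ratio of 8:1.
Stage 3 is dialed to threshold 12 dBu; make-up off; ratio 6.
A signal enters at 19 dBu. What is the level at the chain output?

-2 dBu

Stage 1: overshoot 35 dB → 35/2.5 = 14 dB → -2 dBu.
Stage 2: -2 dBu ≤ 13 dBu, so stage 2 doesn't engage; output -2 dBu.
Stage 3: below threshold (-2 ≤ 12); passes unchanged; output -2 dBu.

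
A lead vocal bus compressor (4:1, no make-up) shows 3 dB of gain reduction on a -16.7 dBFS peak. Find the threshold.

Let T be the threshold. Output overshoot = (input overshoot)/R, so -19.7 − T = (-16.7 − T)/4.
4·(-19.7 − T) = -16.7 − T → 3·T = -78.8 − (-16.7) = -62.1.
T = -62.1/3 = -20.7 dBFS.

-20.7 dBFS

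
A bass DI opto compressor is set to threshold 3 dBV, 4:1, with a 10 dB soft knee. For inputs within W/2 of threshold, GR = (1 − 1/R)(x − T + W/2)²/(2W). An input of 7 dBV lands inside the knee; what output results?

3.9625 dBV

x − T + W/2 = 7 − 3 + 5 = 9.
GR = (1 − 1/4) × 9² / 20 = 0.75 × 81 / 20 = 3.0375 dB.
Output = 7 − 3.0375 = 3.9625 dBV.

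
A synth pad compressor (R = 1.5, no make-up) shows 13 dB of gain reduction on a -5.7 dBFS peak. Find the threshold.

Gain reduction = -5.7 − (-18.7) = 13 dB; output overshoot = GR / (R − 1) = 13 / 0.5 = 26 dB.
Threshold = output − output overshoot = -18.7 − 26 = -44.7 dBFS.

-44.7 dBFS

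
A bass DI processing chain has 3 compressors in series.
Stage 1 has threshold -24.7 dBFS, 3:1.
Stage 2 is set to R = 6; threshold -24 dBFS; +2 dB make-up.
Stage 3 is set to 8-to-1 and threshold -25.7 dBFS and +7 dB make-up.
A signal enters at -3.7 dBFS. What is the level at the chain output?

-18.10625 dBFS

Stage 1: -3.7 dBFS is 21 dB over -24.7 dBFS; at 3:1 that becomes 7 dB over, giving -17.7 dBFS.
Stage 2: 6.3 dB above -24 dBFS, reduced 6:1 to 1.05 dB above → -22.95 dBFS; +2 dB make-up → -20.95 dBFS.
Stage 3: 4.75 dB above -25.7 dBFS, reduced 8:1 to 0.59375 dB above → -25.10625 dBFS; +7 dB make-up → -18.10625 dBFS.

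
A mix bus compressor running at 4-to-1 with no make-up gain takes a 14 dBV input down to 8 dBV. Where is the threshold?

6 dBV

Gain reduction = 14 − 8 = 6 dB; output overshoot = GR / (R − 1) = 6 / 3 = 2 dB.
Threshold = output − output overshoot = 8 − 2 = 6 dBV.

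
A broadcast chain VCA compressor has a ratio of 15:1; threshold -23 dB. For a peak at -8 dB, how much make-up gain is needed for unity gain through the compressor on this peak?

Without make-up, output = threshold + overshoot/15 = -23 + 1 = -22 dB.
Gap to target: 14 dB.

14 dB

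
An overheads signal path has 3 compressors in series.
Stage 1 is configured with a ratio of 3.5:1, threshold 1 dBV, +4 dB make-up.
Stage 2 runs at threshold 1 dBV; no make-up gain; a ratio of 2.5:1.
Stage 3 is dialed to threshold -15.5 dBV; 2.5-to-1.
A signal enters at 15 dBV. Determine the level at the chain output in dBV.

-7.62 dBV

Stage 1: 14 dB above 1 dBV, reduced 3.5:1 to 4 dB above → 5 dBV; +4 dB make-up → 9 dBV.
Stage 2: 8 dB above 1 dBV, reduced 2.5:1 to 3.2 dB above → 4.2 dBV.
Stage 3: 19.7 dB above -15.5 dBV, reduced 2.5:1 to 7.88 dB above → -7.62 dBV.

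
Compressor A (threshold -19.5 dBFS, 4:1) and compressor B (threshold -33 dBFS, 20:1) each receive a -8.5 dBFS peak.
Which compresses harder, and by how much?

B, by 15.025 dB

A: GR = 11 − 11/4 = 8.25 dB.
B: GR = 24.5 − 24.5/20 = 23.275 dB.
B applies 15.025 dB more gain reduction.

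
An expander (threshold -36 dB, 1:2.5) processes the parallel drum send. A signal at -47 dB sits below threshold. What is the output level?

Undershoot = (-36) − (-47) = 11 dB.
At 1:2.5, that expands to 27.5 dB under threshold.
Output = -36 − 27.5 = -63.5 dB.

-63.5 dB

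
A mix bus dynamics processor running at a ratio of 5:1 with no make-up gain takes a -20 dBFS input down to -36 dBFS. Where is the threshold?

Input is 20 dB above T (since output overshoot × R = input overshoot: (-36 − T)·5 = -20 − T gives T = -40 dBFS).
Check: -40 + (-20 − (-40))/5 = -40 + 4 = -36 dBFS. ✓

-40 dBFS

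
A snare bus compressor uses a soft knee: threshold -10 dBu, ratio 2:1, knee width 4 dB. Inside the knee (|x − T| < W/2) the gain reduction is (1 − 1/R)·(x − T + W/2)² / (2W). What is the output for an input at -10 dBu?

-10.25 dBu

x − T + W/2 = -10 − (-10) + 2 = 2.
GR = (1 − 1/2) × 2² / 8 = 0.5 × 4 / 8 = 0.25 dB.
Output = -10 − 0.25 = -10.25 dBu.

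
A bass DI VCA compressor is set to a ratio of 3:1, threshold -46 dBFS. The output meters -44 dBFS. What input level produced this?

Post-compression overshoot = -44 − (-46) = 2 dB.
Undo the ratio: input overshoot = 2 × 3 = 6 dB, giving input = -40 dBFS.

-40 dBFS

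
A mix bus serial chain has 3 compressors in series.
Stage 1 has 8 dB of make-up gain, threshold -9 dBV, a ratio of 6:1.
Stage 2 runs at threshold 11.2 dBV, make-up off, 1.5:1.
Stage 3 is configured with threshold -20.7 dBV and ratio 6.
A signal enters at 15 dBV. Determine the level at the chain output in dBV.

-16.75 dBV

Stage 1: overshoot 24 dB → 24/6 = 4 dB → -5 dBV; +8 dB make-up → 3 dBV.
Stage 2: below threshold (3 ≤ 11.2); passes unchanged; output 3 dBV.
Stage 3: overshoot 23.7 dB → 23.7/6 = 3.95 dB → -16.75 dBV.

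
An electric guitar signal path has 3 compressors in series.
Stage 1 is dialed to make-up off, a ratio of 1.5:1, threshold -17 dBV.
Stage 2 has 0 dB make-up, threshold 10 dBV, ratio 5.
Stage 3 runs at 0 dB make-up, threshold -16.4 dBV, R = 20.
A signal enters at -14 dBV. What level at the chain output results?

Stage 1: overshoot 3 dB → 3/1.5 = 2 dB → -15 dBV.
Stage 2: -15 dBV is at or below the 10 dBV threshold — no compression; output -15 dBV.
Stage 3: overshoot 1.4 dB → 1.4/20 = 0.07 dB → -16.33 dBV.

-16.33 dBV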